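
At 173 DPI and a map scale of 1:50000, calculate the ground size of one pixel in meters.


pixel_cm = 2.54 / 173 ≈ 0.014682 cm
ground = pixel_cm * 50000 / 100 = 2.54 * 50000 / (173 * 100) = 127000 / 17300 ≈ 7.34 m

7.34 m


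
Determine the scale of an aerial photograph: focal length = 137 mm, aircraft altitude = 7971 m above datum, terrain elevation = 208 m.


scale = f / (H - h) = 137 mm / 7763 m = 137 / 7763000 = 1:56664

1:56664


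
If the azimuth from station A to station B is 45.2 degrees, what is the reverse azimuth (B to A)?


back azimuth = (45.2 + 180) mod 360 = 225.2 degrees

225.2 degrees


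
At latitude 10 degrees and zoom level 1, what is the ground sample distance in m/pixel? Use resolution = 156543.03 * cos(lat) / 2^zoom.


res = 156543.03 * cos(10) / 2^1 = 156543.03 * 0.98480775 / 2 = 77082.39 m/pixel

77082.39 m/pixel


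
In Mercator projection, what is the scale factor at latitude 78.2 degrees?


SF = 1 / cos(78.2) = 1 / 0.204496 = 4.89

4.89


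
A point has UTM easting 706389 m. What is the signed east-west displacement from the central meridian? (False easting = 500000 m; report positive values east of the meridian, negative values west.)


displacement = 706389 - 500000 = 206389 m

206389 m


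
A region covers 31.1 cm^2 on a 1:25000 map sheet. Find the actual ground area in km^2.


ground_area = 31.1 * (25000/100)^2 = 1943750.0 m^2 = 1.94375 km^2 ≈ 1.944 km^2

1.944 km^2


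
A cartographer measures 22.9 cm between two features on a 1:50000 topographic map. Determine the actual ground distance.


ground = 22.9 cm * 50000 / 100 = 11450.0 m = 11.45 km

11.45 km


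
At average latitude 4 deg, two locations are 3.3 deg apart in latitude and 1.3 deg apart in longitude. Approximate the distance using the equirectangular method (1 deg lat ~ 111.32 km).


dlat_km = 3.3 * 111.32 = 367.356
dlon_km = 1.3 * 111.32 * cos(4) ≈ 144.363
dist = sqrt(367.356^2 + 144.363^2) ≈ 394.7 km

394.7 km


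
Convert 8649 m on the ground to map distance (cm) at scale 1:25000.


map_cm = 8649 * 100 / 25000 = 34.596 cm ≈ 34.6 cm

34.6 cm


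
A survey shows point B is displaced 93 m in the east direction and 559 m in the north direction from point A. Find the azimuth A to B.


az = atan2(93, 559) = 9.4 deg
adjusted to 0-360: 9.4 degrees

9.4 degrees


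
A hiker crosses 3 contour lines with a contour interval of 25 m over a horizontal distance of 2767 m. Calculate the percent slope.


elevation change = 3 * 25 = 75 m
slope = 75 / 2767 * 100 = 2.7%

2.7%


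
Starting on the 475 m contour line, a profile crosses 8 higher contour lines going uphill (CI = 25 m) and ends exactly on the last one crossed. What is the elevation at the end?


elevation = 475 + 8 * 25 = 675 m

675 m


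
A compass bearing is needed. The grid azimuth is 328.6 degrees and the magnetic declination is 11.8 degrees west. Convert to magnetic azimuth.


magnetic azimuth = grid azimuth - declination (east +ve)
mag_az = 328.6 - -11.8 = 340.4 degrees

340.4 degrees


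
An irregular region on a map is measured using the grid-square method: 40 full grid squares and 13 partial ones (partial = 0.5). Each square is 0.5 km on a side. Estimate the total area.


effective squares = 40 + 13 * 0.5 = 46.5
area = 46.5 * 0.25 = 11.625 km^2

11.625 km^2


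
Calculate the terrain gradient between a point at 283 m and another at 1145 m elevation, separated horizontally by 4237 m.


gradient = (1145 - 283) / 4237 = 862 / 4237 = 0.2034

0.2034


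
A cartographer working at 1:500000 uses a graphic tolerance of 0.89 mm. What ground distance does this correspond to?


ground = 0.89 mm * 500000 / 1000 = 445.0 m

445.0 m


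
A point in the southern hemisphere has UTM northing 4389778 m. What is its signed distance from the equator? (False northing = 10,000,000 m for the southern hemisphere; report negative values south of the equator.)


For southern: actual = 4389778 - 10000000 = -5610222 m

-5610222 m


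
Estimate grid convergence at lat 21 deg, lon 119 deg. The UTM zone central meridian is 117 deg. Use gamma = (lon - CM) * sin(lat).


gamma = (119 - 117) * sin(21) = 2 * 0.358368 = 0.717 degrees

0.717 degrees


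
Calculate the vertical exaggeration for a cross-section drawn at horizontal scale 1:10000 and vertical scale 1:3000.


VE = horizontal_scale / vertical_scale = 10000 / 3000 ≈ 3.3

3.3x


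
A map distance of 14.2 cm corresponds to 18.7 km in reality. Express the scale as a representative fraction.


ground = 18.7 km = 1870000 cm; RF denominator = ground / map = 1870000 / 14.2 ≈ 131690; RF = 1:131690

1:131690


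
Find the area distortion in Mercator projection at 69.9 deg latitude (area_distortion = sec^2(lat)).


area_distortion = 1/cos^2(69.9) = 8.467

8.467


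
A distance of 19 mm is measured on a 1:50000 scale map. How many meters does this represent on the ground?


ground = 19 mm * 50000 / 1000 = 950.0 m

950.0 m


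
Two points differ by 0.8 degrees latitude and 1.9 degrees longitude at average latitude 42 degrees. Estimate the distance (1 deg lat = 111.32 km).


dlat_km = 0.8 * 111.32 = 89.056
dlon_km = 1.9 * 111.32 * cos(42) ≈ 157.181
dist = sqrt(89.056^2 + 157.181^2) ≈ 180.7 km

180.7 km


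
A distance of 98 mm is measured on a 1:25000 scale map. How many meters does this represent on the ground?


ground = 98 mm * 25000 / 1000 = 2450.0 m

2450.0 m


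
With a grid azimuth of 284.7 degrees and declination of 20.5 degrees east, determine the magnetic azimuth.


magnetic azimuth = grid azimuth - declination (east +ve)
mag_az = 284.7 - 20.5 = 264.2 degrees

264.2 degrees


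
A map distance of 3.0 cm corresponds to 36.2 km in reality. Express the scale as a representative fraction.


ground = 36.2 km = 3620000 cm; RF denominator = ground / map = 3620000 / 3.0 ≈ 1206667; RF = 1:1206667

1:1206667


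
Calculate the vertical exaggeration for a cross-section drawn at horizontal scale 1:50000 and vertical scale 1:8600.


VE = horizontal_scale / vertical_scale = 50000 / 8600 ≈ 5.8

5.8x


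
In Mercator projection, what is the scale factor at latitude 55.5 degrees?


SF = 1 / cos(55.5) = 1 / 0.566406 = 1.766

1.766


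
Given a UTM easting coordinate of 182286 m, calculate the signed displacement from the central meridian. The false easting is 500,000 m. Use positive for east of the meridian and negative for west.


displacement = 182286 - 500000 = -317714 m

-317714 m


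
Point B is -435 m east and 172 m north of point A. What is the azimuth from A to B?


az = atan2(-435, 172) = -68.4 deg
adjusted to 0-360: 291.6 degrees

291.6 degrees


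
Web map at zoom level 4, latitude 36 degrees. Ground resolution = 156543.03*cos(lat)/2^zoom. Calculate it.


res = 156543.03 * cos(36) / 2^4 = 156543.03 * 0.80901699 / 16 = 7915.37 m/pixel

7915.37 m/pixel


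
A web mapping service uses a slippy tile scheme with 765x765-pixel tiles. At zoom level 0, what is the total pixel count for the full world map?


tiles per axis = 2^0 = 1
total tiles = 1^2 = 1
pixels per axis = 1 * 765 = 765
total pixels = 765^2 = 585225

585225 pixels


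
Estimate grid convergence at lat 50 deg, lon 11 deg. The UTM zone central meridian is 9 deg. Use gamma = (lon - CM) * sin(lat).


gamma = (11 - 9) * sin(50) = 2 * 0.766044 = 1.532 degrees

1.532 degrees


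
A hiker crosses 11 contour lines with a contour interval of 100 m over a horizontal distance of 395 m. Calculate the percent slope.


elevation change = 11 * 100 = 1100 m
slope = 1100 / 395 * 100 = 278.5%

278.5%


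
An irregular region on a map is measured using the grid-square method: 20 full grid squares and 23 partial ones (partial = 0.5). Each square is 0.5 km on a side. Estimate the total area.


effective squares = 20 + 23 * 0.5 = 31.5
area = 31.5 * 0.25 = 7.875 km^2

7.875 km^2


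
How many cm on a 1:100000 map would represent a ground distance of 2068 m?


map_cm = 2068 * 100 / 100000 = 2.068 cm ≈ 2.07 cm

2.07 cm


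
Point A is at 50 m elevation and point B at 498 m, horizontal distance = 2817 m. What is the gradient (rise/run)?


gradient = (498 - 50) / 2817 = 448 / 2817 = 0.159

0.159


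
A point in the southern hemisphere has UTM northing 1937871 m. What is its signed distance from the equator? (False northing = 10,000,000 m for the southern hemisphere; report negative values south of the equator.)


For southern: actual = 1937871 - 10000000 = -8062129 m

-8062129 m


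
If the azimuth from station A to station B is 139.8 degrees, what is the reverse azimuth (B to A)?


back azimuth = (139.8 + 180) mod 360 = 319.8 degrees

319.8 degrees


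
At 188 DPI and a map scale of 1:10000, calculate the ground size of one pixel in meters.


pixel_cm = 2.54 / 188 ≈ 0.013511 cm
ground = pixel_cm * 10000 / 100 = 2.54 * 10000 / (188 * 100) = 25400 / 18800 ≈ 1.35 m

1.35 m


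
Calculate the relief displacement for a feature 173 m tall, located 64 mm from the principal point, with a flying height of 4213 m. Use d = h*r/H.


d = h * r / H = 173 * 64 / 4213 = 2.63 mm

2.63 mm


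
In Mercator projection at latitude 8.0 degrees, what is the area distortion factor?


area_distortion = 1/cos^2(8.0) = 1.02

1.02


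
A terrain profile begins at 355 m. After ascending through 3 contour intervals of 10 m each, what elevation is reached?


elevation = 355 + 3 * 10 = 385 m

385 m


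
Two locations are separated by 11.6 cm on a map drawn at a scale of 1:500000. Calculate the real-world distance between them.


ground = 11.6 cm * 500000 / 100 = 58000.0 m = 58.0 km

58.0 km


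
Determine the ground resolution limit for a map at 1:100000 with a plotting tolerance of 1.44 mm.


ground = 1.44 mm * 100000 / 1000 = 144.0 m

144.0 m


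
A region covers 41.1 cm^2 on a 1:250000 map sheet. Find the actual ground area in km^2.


ground_area = 41.1 * (250000/100)^2 = 256875000.0 m^2 = 256.875 km^2

256.875 km^2


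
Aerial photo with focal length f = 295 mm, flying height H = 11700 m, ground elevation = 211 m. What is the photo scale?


scale = f / (H - h) = 295 mm / 11489 m = 295 / 11489000 = 1:38946

1:38946


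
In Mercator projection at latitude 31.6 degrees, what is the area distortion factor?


area_distortion = 1/cos^2(31.6) = 1.378

1.378


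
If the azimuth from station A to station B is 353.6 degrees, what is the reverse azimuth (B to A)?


back azimuth = (353.6 + 180) mod 360 = 173.6 degrees

173.6 degrees


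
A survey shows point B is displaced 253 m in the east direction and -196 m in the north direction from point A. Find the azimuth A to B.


az = atan2(253, -196) = 127.8 deg
adjusted to 0-360: 127.8 degrees

127.8 degrees


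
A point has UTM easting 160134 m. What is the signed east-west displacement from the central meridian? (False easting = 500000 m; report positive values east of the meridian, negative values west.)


displacement = 160134 - 500000 = -339866 m

-339866 m


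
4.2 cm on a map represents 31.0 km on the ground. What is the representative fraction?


ground = 31.0 km = 3100000 cm; RF denominator = ground / map = 3100000 / 4.2 ≈ 738095; RF = 1:738095

1:738095


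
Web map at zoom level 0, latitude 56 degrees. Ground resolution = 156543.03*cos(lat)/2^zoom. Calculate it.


res = 156543.03 * cos(56) / 2^0 = 156543.03 * 0.5591929 / 1 = 87537.75 m/pixel

87537.75 m/pixel


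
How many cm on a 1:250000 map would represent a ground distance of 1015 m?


map_cm = 1015 * 100 / 250000 = 0.406 cm ≈ 0.41 cm

0.41 cm


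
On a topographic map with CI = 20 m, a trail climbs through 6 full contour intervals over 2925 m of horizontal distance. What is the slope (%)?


elevation change = 6 * 20 = 120 m
slope = 120 / 2925 * 100 = 4.1%

4.1%


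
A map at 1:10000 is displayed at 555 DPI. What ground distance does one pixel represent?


pixel_cm = 2.54 / 555 ≈ 0.004577 cm
ground = pixel_cm * 10000 / 100 = 2.54 * 10000 / (555 * 100) = 25400 / 55500 ≈ 0.46 m

0.46 m


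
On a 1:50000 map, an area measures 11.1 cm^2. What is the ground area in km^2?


ground_area = 11.1 * (50000/100)^2 = 2775000.0 m^2 = 2.775 km^2

2.775 km^2


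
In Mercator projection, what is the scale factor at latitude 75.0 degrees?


SF = 1 / cos(75.0) = 1 / 0.258819 = 3.864

3.864


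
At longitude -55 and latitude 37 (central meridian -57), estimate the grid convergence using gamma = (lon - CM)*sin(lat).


gamma = (-55 - -57) * sin(37) = 2 * 0.601815 = 1.204 degrees

1.204 degrees


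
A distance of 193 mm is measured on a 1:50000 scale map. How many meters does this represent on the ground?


ground = 193 mm * 50000 / 1000 = 9650.0 m

9650.0 m


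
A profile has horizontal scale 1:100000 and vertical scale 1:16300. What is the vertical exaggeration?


VE = horizontal_scale / vertical_scale = 100000 / 16300 ≈ 6.1

6.1x


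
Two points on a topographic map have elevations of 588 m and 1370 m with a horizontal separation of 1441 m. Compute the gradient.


gradient = (1370 - 588) / 1441 = 782 / 1441 = 0.5427

0.5427


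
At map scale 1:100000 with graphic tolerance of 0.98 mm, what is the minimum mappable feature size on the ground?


ground = 0.98 mm * 100000 / 1000 = 98.0 m

98.0 m


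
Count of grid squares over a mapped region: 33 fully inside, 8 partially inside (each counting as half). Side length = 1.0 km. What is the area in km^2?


effective squares = 33 + 8 * 0.5 = 37.0
area = 37.0 * 1.0 = 37.0 km^2

37.0 km^2


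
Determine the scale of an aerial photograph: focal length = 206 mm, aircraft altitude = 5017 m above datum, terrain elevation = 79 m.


scale = f / (H - h) = 206 mm / 4938 m = 206 / 4938000 = 1:23971

1:23971


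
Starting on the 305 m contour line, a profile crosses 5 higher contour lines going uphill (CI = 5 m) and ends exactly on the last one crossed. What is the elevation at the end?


elevation = 305 + 5 * 5 = 330 m

330 m


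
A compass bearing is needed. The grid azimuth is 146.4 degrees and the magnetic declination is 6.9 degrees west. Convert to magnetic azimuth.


magnetic azimuth = grid azimuth - declination (east +ve)
mag_az = 146.4 - -6.9 = 153.3 degrees

153.3 degrees


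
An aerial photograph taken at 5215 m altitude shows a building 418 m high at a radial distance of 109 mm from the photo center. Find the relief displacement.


d = h * r / H = 418 * 109 / 5215 = 8.74 mm

8.74 mm


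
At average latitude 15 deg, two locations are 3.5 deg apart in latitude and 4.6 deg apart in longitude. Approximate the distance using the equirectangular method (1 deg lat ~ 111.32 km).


dlat_km = 3.5 * 111.32 = 389.62
dlon_km = 4.6 * 111.32 * cos(15) ≈ 494.624
dist = sqrt(389.62^2 + 494.624^2) ≈ 629.6 km

629.6 km


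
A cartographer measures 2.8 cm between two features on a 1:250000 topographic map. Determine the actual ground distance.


ground = 2.8 cm * 250000 / 100 = 7000.0 m = 7.0 km

7.0 km


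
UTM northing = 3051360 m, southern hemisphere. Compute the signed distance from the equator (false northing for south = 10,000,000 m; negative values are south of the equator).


For southern: actual = 3051360 - 10000000 = -6948640 m

-6948640 m


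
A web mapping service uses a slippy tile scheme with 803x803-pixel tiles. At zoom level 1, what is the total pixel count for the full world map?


tiles per axis = 2^1 = 2
total tiles = 2^2 = 4
pixels per axis = 2 * 803 = 1606
total pixels = 1606^2 = 2579236

2579236 pixels


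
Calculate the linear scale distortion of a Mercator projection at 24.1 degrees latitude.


SF = 1 / cos(24.1) = 1 / 0.912834 = 1.095

1.095


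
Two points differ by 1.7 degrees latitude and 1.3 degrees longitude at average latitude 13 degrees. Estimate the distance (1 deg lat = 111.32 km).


dlat_km = 1.7 * 111.32 = 189.244
dlon_km = 1.3 * 111.32 * cos(13) ≈ 141.007
dist = sqrt(189.244^2 + 141.007^2) ≈ 236.0 km

236.0 km


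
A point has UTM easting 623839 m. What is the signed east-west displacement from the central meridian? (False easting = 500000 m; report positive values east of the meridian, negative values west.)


displacement = 623839 - 500000 = 123839 m

123839 m


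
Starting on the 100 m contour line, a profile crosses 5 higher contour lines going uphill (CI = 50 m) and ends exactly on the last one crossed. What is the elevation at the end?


elevation = 100 + 5 * 50 = 350 m

350 m


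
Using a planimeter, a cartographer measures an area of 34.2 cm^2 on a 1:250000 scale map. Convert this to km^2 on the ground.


ground_area = 34.2 * (250000/100)^2 = 213750000.0 m^2 = 213.75 km^2

213.75 km^2


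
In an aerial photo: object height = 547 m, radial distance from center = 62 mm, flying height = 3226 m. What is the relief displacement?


d = h * r / H = 547 * 62 / 3226 = 10.51 mm

10.51 mm


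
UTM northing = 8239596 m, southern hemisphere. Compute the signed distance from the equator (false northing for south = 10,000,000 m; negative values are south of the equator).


For southern: actual = 8239596 - 10000000 = -1760404 m

-1760404 m


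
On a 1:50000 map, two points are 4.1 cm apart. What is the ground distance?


ground = 4.1 cm * 50000 / 100 = 2050.0 m = 2.05 km

2.05 km


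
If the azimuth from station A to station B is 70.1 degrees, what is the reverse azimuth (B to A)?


back azimuth = (70.1 + 180) mod 360 = 250.1 degrees

250.1 degrees


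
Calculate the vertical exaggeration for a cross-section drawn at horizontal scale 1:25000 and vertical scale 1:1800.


VE = horizontal_scale / vertical_scale = 25000 / 1800 ≈ 13.9

13.9x


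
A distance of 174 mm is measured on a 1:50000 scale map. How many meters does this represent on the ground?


ground = 174 mm * 50000 / 1000 = 8700.0 m

8700.0 m


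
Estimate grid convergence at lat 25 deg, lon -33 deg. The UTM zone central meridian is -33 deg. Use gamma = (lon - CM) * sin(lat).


gamma = (-33 - -33) * sin(25) = 0 * 0.422618 = 0.0 degrees

0.0 degrees


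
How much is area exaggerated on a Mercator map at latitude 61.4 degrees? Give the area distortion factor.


area_distortion = 1/cos^2(61.4) = 4.364

4.364


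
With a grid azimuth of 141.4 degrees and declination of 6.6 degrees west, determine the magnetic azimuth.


magnetic azimuth = grid azimuth - declination (east +ve)
mag_az = 141.4 - -6.6 = 148.0 degrees

148.0 degrees


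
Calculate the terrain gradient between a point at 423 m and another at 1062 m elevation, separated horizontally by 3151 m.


gradient = (1062 - 423) / 3151 = 639 / 3151 = 0.2028

0.2028


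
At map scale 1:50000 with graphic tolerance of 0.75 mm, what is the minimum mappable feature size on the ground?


ground = 0.75 mm * 50000 / 1000 = 37.5 m

37.5 m


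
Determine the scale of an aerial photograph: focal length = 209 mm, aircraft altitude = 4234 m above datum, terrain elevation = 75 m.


scale = f / (H - h) = 209 mm / 4159 m = 209 / 4159000 = 1:19900

1:19900


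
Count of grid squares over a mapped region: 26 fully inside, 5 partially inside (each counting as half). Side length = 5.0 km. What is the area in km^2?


effective squares = 26 + 5 * 0.5 = 28.5
area = 28.5 * 25.0 = 712.5 km^2

712.5 km^2


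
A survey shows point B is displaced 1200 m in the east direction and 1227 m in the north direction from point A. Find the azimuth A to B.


az = atan2(1200, 1227) = 44.4 deg
adjusted to 0-360: 44.4 degrees

44.4 degrees


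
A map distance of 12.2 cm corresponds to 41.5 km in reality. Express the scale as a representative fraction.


ground = 41.5 km = 4150000 cm; RF denominator = ground / map = 4150000 / 12.2 ≈ 340164; RF = 1:340164

1:340164


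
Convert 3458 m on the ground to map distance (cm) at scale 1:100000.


map_cm = 3458 * 100 / 100000 = 3.458 cm ≈ 3.46 cm

3.46 cm


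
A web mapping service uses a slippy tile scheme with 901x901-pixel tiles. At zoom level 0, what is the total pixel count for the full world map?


tiles per axis = 2^0 = 1
total tiles = 1^2 = 1
pixels per axis = 1 * 901 = 901
total pixels = 901^2 = 811801

811801 pixels


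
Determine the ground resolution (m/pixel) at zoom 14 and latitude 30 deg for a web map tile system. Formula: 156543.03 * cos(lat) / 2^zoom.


res = 156543.03 * cos(30) / 2^14 = 156543.03 * 0.8660254 / 16384 = 8.27 m/pixel

8.27 m/pixel


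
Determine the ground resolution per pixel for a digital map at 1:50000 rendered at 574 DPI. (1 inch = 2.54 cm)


pixel_cm = 2.54 / 574 ≈ 0.004425 cm
ground = pixel_cm * 50000 / 100 = 2.54 * 50000 / (574 * 100) = 127000 / 57400 ≈ 2.21 m

2.21 m


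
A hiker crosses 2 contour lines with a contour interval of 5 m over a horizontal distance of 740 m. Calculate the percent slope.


elevation change = 2 * 5 = 10 m
slope = 10 / 740 * 100 = 1.4%

1.4%


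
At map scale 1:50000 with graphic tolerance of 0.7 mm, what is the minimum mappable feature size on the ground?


ground = 0.7 mm * 50000 / 1000 = 35.0 m

35.0 m


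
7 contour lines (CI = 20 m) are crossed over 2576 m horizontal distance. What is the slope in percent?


elevation change = 7 * 20 = 140 m
slope = 140 / 2576 * 100 = 5.4%

5.4%


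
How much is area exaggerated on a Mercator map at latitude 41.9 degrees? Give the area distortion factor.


area_distortion = 1/cos^2(41.9) = 1.805

1.805


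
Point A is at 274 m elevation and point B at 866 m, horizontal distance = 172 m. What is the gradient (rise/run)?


gradient = (866 - 274) / 172 = 592 / 172 = 3.4419

3.4419


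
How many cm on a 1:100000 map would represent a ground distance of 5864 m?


map_cm = 5864 * 100 / 100000 = 5.864 cm ≈ 5.86 cm

5.86 cm


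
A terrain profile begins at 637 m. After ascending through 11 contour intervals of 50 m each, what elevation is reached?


elevation = 637 + 11 * 50 = 1187 m

1187 m


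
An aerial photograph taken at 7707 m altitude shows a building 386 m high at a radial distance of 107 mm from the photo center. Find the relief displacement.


d = h * r / H = 386 * 107 / 7707 = 5.36 mm

5.36 mm


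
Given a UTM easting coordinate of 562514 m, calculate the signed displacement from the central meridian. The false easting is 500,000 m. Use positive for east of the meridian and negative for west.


displacement = 562514 - 500000 = 62514 m

62514 m


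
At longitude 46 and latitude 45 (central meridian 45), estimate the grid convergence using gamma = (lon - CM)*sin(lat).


gamma = (46 - 45) * sin(45) = 1 * 0.707107 = 0.707 degrees

0.707 degrees


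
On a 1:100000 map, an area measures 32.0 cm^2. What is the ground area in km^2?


ground_area = 32.0 * (100000/100)^2 = 32000000.0 m^2 = 32.0 km^2

32.0 km^2


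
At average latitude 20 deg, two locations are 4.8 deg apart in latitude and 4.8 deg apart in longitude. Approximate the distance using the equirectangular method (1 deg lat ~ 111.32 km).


dlat_km = 4.8 * 111.32 = 534.336
dlon_km = 4.8 * 111.32 * cos(20) ≈ 502.112
dist = sqrt(534.336^2 + 502.112^2) ≈ 733.2 km

733.2 km


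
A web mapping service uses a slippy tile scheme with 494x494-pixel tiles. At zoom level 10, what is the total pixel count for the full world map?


tiles per axis = 2^10 = 1024
total tiles = 1024^2 = 1048576
pixels per axis = 1024 * 494 = 505856
total pixels = 505856^2 = 255890292736

255890292736 pixels


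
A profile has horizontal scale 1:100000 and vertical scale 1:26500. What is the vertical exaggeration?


VE = horizontal_scale / vertical_scale = 100000 / 26500 ≈ 3.8

3.8x


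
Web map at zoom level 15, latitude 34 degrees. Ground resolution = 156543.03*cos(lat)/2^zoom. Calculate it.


res = 156543.03 * cos(34) / 2^15 = 156543.03 * 0.82903757 / 32768 = 3.96 m/pixel

3.96 m/pixel


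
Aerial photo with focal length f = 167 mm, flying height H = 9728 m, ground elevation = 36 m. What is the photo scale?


scale = f / (H - h) = 167 mm / 9692 m = 167 / 9692000 = 1:58036

1:58036


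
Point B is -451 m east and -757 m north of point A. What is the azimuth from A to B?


az = atan2(-451, -757) = -149.2 deg
adjusted to 0-360: 210.8 degrees

210.8 degrees


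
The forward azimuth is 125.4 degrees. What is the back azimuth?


back azimuth = (125.4 + 180) mod 360 = 305.4 degrees

305.4 degrees


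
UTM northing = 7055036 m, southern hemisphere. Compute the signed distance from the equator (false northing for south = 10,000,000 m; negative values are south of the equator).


For southern: actual = 7055036 - 10000000 = -2944964 m

-2944964 m


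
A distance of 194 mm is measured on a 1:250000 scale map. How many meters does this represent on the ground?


ground = 194 mm * 250000 / 1000 = 48500.0 m

48500.0 m


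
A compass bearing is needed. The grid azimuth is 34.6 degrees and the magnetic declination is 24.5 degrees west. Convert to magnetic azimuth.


magnetic azimuth = grid azimuth - declination (east +ve)
mag_az = 34.6 - -24.5 = 59.1 degrees

59.1 degrees


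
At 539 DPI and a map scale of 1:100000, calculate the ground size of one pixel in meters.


pixel_cm = 2.54 / 539 ≈ 0.004712 cm
ground = pixel_cm * 100000 / 100 = 2.54 * 100000 / (539 * 100) = 254000 / 53900 ≈ 4.71 m

4.71 m


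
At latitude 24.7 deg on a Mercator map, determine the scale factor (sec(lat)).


SF = 1 / cos(24.7) = 1 / 0.908508 = 1.101

1.101


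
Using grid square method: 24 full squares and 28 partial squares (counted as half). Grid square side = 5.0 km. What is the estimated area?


effective squares = 24 + 28 * 0.5 = 38.0
area = 38.0 * 25.0 = 950.0 km^2

950.0 km^2


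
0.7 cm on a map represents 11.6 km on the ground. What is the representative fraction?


ground = 11.6 km = 1160000 cm; RF denominator = ground / map = 1160000 / 0.7 ≈ 1657143; RF = 1:1657143

1:1657143


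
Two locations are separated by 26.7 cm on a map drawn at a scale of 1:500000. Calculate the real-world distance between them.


ground = 26.7 cm * 500000 / 100 = 133500.0 m = 133.5 km

133.5 km


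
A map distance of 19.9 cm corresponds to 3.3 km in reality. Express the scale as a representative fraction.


ground = 3.3 km = 330000 cm; RF denominator = ground / map = 330000 / 19.9 ≈ 16583; RF = 1:16583

1:16583


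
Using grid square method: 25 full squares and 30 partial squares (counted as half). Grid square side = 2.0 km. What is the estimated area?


effective squares = 25 + 30 * 0.5 = 40.0
area = 40.0 * 4.0 = 160.0 km^2

160.0 km^2


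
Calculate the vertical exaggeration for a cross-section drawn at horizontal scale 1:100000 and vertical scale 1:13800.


VE = horizontal_scale / vertical_scale = 100000 / 13800 ≈ 7.2

7.2x


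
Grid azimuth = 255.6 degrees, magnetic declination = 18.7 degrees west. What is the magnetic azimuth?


magnetic azimuth = grid azimuth - declination (east +ve)
mag_az = 255.6 - -18.7 = 274.3 degrees

274.3 degrees


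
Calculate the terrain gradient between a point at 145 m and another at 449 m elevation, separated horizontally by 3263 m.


gradient = (449 - 145) / 3263 = 304 / 3263 = 0.0932

0.0932


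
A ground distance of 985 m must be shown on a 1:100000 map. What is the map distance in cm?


map_cm = 985 * 100 / 100000 = 0.985 cm ≈ 0.99 cm

0.99 cm


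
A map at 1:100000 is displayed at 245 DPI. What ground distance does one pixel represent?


pixel_cm = 2.54 / 245 ≈ 0.010367 cm
ground = pixel_cm * 100000 / 100 = 2.54 * 100000 / (245 * 100) = 254000 / 24500 ≈ 10.37 m

10.37 m


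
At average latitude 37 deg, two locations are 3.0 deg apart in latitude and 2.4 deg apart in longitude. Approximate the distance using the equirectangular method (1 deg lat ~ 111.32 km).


dlat_km = 3.0 * 111.32 = 333.96
dlon_km = 2.4 * 111.32 * cos(37) ≈ 213.37
dist = sqrt(333.96^2 + 213.37^2) ≈ 396.3 km

396.3 km


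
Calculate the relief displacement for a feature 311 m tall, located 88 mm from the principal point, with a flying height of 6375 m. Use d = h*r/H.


d = h * r / H = 311 * 88 / 6375 = 4.29 mm

4.29 mm


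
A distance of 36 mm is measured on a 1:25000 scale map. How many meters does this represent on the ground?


ground = 36 mm * 25000 / 1000 = 900.0 m

900.0 m


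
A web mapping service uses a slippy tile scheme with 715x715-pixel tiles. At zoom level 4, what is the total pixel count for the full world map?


tiles per axis = 2^4 = 16
total tiles = 16^2 = 256
pixels per axis = 16 * 715 = 11440
total pixels = 11440^2 = 130873600

130873600 pixels


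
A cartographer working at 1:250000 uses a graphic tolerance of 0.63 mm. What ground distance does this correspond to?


ground = 0.63 mm * 250000 / 1000 = 157.5 m

157.5 m


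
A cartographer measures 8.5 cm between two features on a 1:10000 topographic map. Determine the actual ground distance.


ground = 8.5 cm * 10000 / 100 = 850.0 m

850.0 m


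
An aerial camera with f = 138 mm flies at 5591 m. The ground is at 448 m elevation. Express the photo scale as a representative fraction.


scale = f / (H - h) = 138 mm / 5143 m = 138 / 5143000 = 1:37268

1:37268


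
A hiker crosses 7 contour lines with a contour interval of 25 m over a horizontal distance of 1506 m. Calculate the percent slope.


elevation change = 7 * 25 = 175 m
slope = 175 / 1506 * 100 = 11.6%

11.6%


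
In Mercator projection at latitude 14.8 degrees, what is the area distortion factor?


area_distortion = 1/cos^2(14.8) = 1.07

1.07


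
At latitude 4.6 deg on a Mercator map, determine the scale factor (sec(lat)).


SF = 1 / cos(4.6) = 1 / 0.996779 = 1.003

1.003


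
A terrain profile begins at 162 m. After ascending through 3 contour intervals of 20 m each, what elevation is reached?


elevation = 162 + 3 * 20 = 222 m

222 m


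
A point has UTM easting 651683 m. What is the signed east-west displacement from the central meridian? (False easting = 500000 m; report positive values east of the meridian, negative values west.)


displacement = 651683 - 500000 = 151683 m

151683 m


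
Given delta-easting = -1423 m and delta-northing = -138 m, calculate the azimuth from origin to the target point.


az = atan2(-1423, -138) = -95.5 deg
adjusted to 0-360: 264.5 degrees

264.5 degrees


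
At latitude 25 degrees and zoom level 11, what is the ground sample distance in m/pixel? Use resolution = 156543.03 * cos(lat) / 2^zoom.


res = 156543.03 * cos(25) / 2^11 = 156543.03 * 0.90630779 / 2048 = 69.28 m/pixel

69.28 m/pixel


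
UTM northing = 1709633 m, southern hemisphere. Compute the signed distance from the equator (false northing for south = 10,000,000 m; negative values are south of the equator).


For southern: actual = 1709633 - 10000000 = -8290367 m

-8290367 m


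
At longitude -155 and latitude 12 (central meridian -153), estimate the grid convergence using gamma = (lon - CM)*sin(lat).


gamma = (-155 - -153) * sin(12) = -2 * 0.207912 = -0.416 degrees

-0.416 degrees


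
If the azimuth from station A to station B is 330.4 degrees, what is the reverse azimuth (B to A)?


back azimuth = (330.4 + 180) mod 360 = 150.4 degrees

150.4 degrees


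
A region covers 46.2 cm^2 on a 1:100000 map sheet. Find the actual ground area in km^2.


ground_area = 46.2 * (100000/100)^2 = 46200000.0 m^2 = 46.2 km^2

46.2 km^2


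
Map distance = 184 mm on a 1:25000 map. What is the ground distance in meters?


ground = 184 mm * 25000 / 1000 = 4600.0 m

4600.0 m


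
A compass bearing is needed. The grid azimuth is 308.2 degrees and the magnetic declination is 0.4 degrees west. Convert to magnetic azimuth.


magnetic azimuth = grid azimuth - declination (east +ve)
mag_az = 308.2 - -0.4 = 308.6 degrees

308.6 degrees


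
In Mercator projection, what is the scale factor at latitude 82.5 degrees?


SF = 1 / cos(82.5) = 1 / 0.130526 = 7.661

7.661


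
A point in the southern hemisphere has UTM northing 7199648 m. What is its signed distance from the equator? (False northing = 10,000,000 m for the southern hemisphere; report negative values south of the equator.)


For southern: actual = 7199648 - 10000000 = -2800352 m

-2800352 m


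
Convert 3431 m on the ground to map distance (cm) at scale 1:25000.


map_cm = 3431 * 100 / 25000 = 13.724 cm ≈ 13.72 cm

13.72 cm


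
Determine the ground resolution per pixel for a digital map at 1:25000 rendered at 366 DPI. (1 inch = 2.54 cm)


pixel_cm = 2.54 / 366 ≈ 0.00694 cm
ground = pixel_cm * 25000 / 100 = 2.54 * 25000 / (366 * 100) = 63500 / 36600 ≈ 1.73 m

1.73 m


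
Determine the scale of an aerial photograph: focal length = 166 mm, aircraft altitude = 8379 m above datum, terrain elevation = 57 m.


scale = f / (H - h) = 166 mm / 8322 m = 166 / 8322000 = 1:50133

1:50133


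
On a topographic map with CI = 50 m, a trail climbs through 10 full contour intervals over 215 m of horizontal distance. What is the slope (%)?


elevation change = 10 * 50 = 500 m
slope = 500 / 215 * 100 = 232.6%

232.6%


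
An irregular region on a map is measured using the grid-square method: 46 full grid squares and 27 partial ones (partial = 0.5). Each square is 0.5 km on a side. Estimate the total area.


effective squares = 46 + 27 * 0.5 = 59.5
area = 59.5 * 0.25 = 14.875 km^2

14.875 km^2


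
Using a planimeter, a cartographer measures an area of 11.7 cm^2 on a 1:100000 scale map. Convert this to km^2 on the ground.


ground_area = 11.7 * (100000/100)^2 = 11700000.0 m^2 = 11.7 km^2

11.7 km^2


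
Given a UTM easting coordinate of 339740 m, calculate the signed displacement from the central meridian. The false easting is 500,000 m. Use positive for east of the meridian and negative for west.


displacement = 339740 - 500000 = -160260 m

-160260 m


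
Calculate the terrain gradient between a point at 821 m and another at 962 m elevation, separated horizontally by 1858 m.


gradient = (962 - 821) / 1858 = 141 / 1858 = 0.0759

0.0759


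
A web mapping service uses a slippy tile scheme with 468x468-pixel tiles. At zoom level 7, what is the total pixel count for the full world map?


tiles per axis = 2^7 = 128
total tiles = 128^2 = 16384
pixels per axis = 128 * 468 = 59904
total pixels = 59904^2 = 3588489216

3588489216 pixels


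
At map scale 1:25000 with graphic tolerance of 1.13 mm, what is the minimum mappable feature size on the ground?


ground = 1.13 mm * 25000 / 1000 = 28.25 m

28.25 m


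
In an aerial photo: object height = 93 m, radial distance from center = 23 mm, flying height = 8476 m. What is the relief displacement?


d = h * r / H = 93 * 23 / 8476 = 0.25 mm

0.25 mm


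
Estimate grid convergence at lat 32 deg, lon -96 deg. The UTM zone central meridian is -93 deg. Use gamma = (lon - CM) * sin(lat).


gamma = (-96 - -93) * sin(32) = -3 * 0.529919 = -1.59 degrees

-1.59 degrees


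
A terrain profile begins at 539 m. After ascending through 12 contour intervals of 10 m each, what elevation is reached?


elevation = 539 + 12 * 10 = 659 m

659 m


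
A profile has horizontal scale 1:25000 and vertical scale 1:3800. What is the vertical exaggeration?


VE = horizontal_scale / vertical_scale = 25000 / 3800 ≈ 6.6

6.6x


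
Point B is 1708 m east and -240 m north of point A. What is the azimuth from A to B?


az = atan2(1708, -240) = 98.0 deg
adjusted to 0-360: 98.0 degrees

98.0 degrees


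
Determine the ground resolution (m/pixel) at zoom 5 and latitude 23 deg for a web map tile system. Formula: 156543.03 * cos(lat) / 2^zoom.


res = 156543.03 * cos(23) / 2^5 = 156543.03 * 0.92050485 / 32 = 4503.08 m/pixel

4503.08 m/pixel


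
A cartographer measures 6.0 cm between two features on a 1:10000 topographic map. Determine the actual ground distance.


ground = 6.0 cm * 10000 / 100 = 600.0 m

600.0 m


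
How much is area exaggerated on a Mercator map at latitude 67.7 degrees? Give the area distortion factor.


area_distortion = 1/cos^2(67.7) = 6.945

6.945


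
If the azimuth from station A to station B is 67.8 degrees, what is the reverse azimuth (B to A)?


back azimuth = (67.8 + 180) mod 360 = 247.8 degrees

247.8 degrees


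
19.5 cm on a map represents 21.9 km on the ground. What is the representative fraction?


ground = 21.9 km = 2190000 cm; RF denominator = ground / map = 2190000 / 19.5 ≈ 112308; RF = 1:112308

1:112308


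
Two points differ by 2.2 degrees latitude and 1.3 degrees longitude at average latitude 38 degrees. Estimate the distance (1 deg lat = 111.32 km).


dlat_km = 2.2 * 111.32 = 244.904
dlon_km = 1.3 * 111.32 * cos(38) ≈ 114.038
dist = sqrt(244.904^2 + 114.038^2) ≈ 270.2 km

270.2 km


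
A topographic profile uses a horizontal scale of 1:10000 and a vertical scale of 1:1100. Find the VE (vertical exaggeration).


VE = horizontal_scale / vertical_scale = 10000 / 1100 ≈ 9.1

9.1x


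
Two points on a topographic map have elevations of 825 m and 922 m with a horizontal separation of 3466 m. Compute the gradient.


gradient = (922 - 825) / 3466 = 97 / 3466 = 0.028

0.028


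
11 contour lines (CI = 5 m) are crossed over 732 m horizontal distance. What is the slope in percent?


elevation change = 11 * 5 = 55 m
slope = 55 / 732 * 100 = 7.5%

7.5%


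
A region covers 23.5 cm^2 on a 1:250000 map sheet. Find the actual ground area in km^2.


ground_area = 23.5 * (250000/100)^2 = 146875000.0 m^2 = 146.875 km^2

146.875 km^2


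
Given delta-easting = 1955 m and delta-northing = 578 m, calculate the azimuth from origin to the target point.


az = atan2(1955, 578) = 73.5 deg
adjusted to 0-360: 73.5 degrees

73.5 degrees


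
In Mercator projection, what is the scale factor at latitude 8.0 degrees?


SF = 1 / cos(8.0) = 1 / 0.990268 = 1.01

1.01


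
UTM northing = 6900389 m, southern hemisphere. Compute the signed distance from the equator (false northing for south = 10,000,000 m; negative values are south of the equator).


For southern: actual = 6900389 - 10000000 = -3099611 m

-3099611 m


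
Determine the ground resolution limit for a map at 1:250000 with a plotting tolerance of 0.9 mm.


ground = 0.9 mm * 250000 / 1000 = 225.0 m

225.0 m


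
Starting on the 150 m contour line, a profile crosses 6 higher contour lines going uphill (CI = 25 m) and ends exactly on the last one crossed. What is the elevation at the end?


elevation = 150 + 6 * 25 = 300 m

300 m


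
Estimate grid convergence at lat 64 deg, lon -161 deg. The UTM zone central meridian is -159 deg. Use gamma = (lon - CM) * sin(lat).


gamma = (-161 - -159) * sin(64) = -2 * 0.898794 = -1.798 degrees

-1.798 degrees


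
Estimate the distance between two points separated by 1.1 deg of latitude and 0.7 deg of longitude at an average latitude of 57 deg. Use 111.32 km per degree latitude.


dlat_km = 1.1 * 111.32 = 122.452
dlon_km = 0.7 * 111.32 * cos(57) ≈ 42.44
dist = sqrt(122.452^2 + 42.44^2) ≈ 129.6 km

129.6 km


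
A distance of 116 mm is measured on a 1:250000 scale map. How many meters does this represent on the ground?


ground = 116 mm * 250000 / 1000 = 29000.0 m

29000.0 m


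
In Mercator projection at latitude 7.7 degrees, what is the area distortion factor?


area_distortion = 1/cos^2(7.7) = 1.018

1.018


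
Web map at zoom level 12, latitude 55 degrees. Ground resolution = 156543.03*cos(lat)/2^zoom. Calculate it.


res = 156543.03 * cos(55) / 2^12 = 156543.03 * 0.57357644 / 4096 = 21.92 m/pixel

21.92 m/pixel
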